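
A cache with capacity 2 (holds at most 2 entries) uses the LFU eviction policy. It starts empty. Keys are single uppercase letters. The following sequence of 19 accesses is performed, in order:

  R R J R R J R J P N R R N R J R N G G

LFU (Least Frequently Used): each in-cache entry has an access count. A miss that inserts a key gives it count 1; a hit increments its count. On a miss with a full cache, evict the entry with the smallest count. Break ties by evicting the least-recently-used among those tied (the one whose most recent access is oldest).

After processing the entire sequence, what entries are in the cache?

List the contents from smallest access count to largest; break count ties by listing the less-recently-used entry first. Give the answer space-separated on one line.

Answer: G R

Derivation:
LFU simulation (capacity=2):
  1. access R: MISS. Cache: [R(c=1)]
  2. access R: HIT, count now 2. Cache: [R(c=2)]
  3. access J: MISS. Cache: [J(c=1) R(c=2)]
  4. access R: HIT, count now 3. Cache: [J(c=1) R(c=3)]
  5. access R: HIT, count now 4. Cache: [J(c=1) R(c=4)]
  6. access J: HIT, count now 2. Cache: [J(c=2) R(c=4)]
  7. access R: HIT, count now 5. Cache: [J(c=2) R(c=5)]
  8. access J: HIT, count now 3. Cache: [J(c=3) R(c=5)]
  9. access P: MISS, evict J(c=3). Cache: [P(c=1) R(c=5)]
  10. access N: MISS, evict P(c=1). Cache: [N(c=1) R(c=5)]
  11. access R: HIT, count now 6. Cache: [N(c=1) R(c=6)]
  12. access R: HIT, count now 7. Cache: [N(c=1) R(c=7)]
  13. access N: HIT, count now 2. Cache: [N(c=2) R(c=7)]
  14. access R: HIT, count now 8. Cache: [N(c=2) R(c=8)]
  15. access J: MISS, evict N(c=2). Cache: [J(c=1) R(c=8)]
  16. access R: HIT, count now 9. Cache: [J(c=1) R(c=9)]
  17. access N: MISS, evict J(c=1). Cache: [N(c=1) R(c=9)]
  18. access G: MISS, evict N(c=1). Cache: [G(c=1) R(c=9)]
  19. access G: HIT, count now 2. Cache: [G(c=2) R(c=9)]
Total: 12 hits, 7 misses, 5 evictions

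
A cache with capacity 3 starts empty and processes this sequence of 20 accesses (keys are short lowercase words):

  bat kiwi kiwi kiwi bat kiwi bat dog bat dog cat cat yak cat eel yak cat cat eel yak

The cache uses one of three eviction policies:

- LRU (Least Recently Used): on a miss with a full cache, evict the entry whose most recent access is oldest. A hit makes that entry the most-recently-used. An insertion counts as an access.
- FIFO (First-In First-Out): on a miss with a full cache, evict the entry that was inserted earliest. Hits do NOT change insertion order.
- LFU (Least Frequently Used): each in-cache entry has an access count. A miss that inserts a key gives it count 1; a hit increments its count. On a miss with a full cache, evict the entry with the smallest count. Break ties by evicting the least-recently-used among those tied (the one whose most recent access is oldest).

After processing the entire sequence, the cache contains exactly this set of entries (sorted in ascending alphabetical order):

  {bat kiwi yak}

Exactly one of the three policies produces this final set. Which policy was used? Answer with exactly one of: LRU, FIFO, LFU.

Simulating under each policy and comparing final sets:
  LRU: final set = {cat eel yak} -> differs
  FIFO: final set = {cat eel yak} -> differs
  LFU: final set = {bat kiwi yak} -> MATCHES target
Only LFU produces the target set.

Answer: LFU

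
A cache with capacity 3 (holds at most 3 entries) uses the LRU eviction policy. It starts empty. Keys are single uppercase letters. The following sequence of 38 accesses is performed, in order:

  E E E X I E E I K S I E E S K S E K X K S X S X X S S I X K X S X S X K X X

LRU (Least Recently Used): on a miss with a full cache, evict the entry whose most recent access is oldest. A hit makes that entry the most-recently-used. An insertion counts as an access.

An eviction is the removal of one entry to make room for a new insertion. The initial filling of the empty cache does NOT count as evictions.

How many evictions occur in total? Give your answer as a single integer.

Answer: 9

Derivation:
LRU simulation (capacity=3):
  1. access E: MISS. Cache (LRU->MRU): [E]
  2. access E: HIT. Cache (LRU->MRU): [E]
  3. access E: HIT. Cache (LRU->MRU): [E]
  4. access X: MISS. Cache (LRU->MRU): [E X]
  5. access I: MISS. Cache (LRU->MRU): [E X I]
  6. access E: HIT. Cache (LRU->MRU): [X I E]
  7. access E: HIT. Cache (LRU->MRU): [X I E]
  8. access I: HIT. Cache (LRU->MRU): [X E I]
  9. access K: MISS, evict X. Cache (LRU->MRU): [E I K]
  10. access S: MISS, evict E. Cache (LRU->MRU): [I K S]
  11. access I: HIT. Cache (LRU->MRU): [K S I]
  12. access E: MISS, evict K. Cache (LRU->MRU): [S I E]
  13. access E: HIT. Cache (LRU->MRU): [S I E]
  14. access S: HIT. Cache (LRU->MRU): [I E S]
  15. access K: MISS, evict I. Cache (LRU->MRU): [E S K]
  16. access S: HIT. Cache (LRU->MRU): [E K S]
  17. access E: HIT. Cache (LRU->MRU): [K S E]
  18. access K: HIT. Cache (LRU->MRU): [S E K]
  19. access X: MISS, evict S. Cache (LRU->MRU): [E K X]
  20. access K: HIT. Cache (LRU->MRU): [E X K]
  21. access S: MISS, evict E. Cache (LRU->MRU): [X K S]
  22. access X: HIT. Cache (LRU->MRU): [K S X]
  23. access S: HIT. Cache (LRU->MRU): [K X S]
  24. access X: HIT. Cache (LRU->MRU): [K S X]
  25. access X: HIT. Cache (LRU->MRU): [K S X]
  26. access S: HIT. Cache (LRU->MRU): [K X S]
  27. access S: HIT. Cache (LRU->MRU): [K X S]
  28. access I: MISS, evict K. Cache (LRU->MRU): [X S I]
  29. access X: HIT. Cache (LRU->MRU): [S I X]
  30. access K: MISS, evict S. Cache (LRU->MRU): [I X K]
  31. access X: HIT. Cache (LRU->MRU): [I K X]
  32. access S: MISS, evict I. Cache (LRU->MRU): [K X S]
  33. access X: HIT. Cache (LRU->MRU): [K S X]
  34. access S: HIT. Cache (LRU->MRU): [K X S]
  35. access X: HIT. Cache (LRU->MRU): [K S X]
  36. access K: HIT. Cache (LRU->MRU): [S X K]
  37. access X: HIT. Cache (LRU->MRU): [S K X]
  38. access X: HIT. Cache (LRU->MRU): [S K X]
Total: 26 hits, 12 misses, 9 evictions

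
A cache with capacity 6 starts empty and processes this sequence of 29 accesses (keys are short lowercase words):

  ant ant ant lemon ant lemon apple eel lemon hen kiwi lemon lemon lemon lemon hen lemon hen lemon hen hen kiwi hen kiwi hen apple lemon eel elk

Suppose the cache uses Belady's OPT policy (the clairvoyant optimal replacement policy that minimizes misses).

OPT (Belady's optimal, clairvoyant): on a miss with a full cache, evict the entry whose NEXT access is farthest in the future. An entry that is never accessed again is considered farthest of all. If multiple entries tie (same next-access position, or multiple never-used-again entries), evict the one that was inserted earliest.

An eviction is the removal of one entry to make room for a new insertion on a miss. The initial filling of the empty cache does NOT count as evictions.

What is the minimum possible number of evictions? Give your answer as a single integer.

Answer: 1

Derivation:
OPT (Belady) simulation (capacity=6):
  1. access ant: MISS. Cache: [ant]
  2. access ant: HIT. Next use of ant: step 3. Cache: [ant]
  3. access ant: HIT. Next use of ant: step 5. Cache: [ant]
  4. access lemon: MISS. Cache: [ant lemon]
  5. access ant: HIT. Next use of ant: never. Cache: [ant lemon]
  6. access lemon: HIT. Next use of lemon: step 9. Cache: [ant lemon]
  7. access apple: MISS. Cache: [ant lemon apple]
  8. access eel: MISS. Cache: [ant lemon apple eel]
  9. access lemon: HIT. Next use of lemon: step 12. Cache: [ant lemon apple eel]
  10. access hen: MISS. Cache: [ant lemon apple eel hen]
  11. access kiwi: MISS. Cache: [ant lemon apple eel hen kiwi]
  12. access lemon: HIT. Next use of lemon: step 13. Cache: [ant lemon apple eel hen kiwi]
  13. access lemon: HIT. Next use of lemon: step 14. Cache: [ant lemon apple eel hen kiwi]
  14. access lemon: HIT. Next use of lemon: step 15. Cache: [ant lemon apple eel hen kiwi]
  15. access lemon: HIT. Next use of lemon: step 17. Cache: [ant lemon apple eel hen kiwi]
  16. access hen: HIT. Next use of hen: step 18. Cache: [ant lemon apple eel hen kiwi]
  17. access lemon: HIT. Next use of lemon: step 19. Cache: [ant lemon apple eel hen kiwi]
  18. access hen: HIT. Next use of hen: step 20. Cache: [ant lemon apple eel hen kiwi]
  19. access lemon: HIT. Next use of lemon: step 27. Cache: [ant lemon apple eel hen kiwi]
  20. access hen: HIT. Next use of hen: step 21. Cache: [ant lemon apple eel hen kiwi]
  21. access hen: HIT. Next use of hen: step 23. Cache: [ant lemon apple eel hen kiwi]
  22. access kiwi: HIT. Next use of kiwi: step 24. Cache: [ant lemon apple eel hen kiwi]
  23. access hen: HIT. Next use of hen: step 25. Cache: [ant lemon apple eel hen kiwi]
  24. access kiwi: HIT. Next use of kiwi: never. Cache: [ant lemon apple eel hen kiwi]
  25. access hen: HIT. Next use of hen: never. Cache: [ant lemon apple eel hen kiwi]
  26. access apple: HIT. Next use of apple: never. Cache: [ant lemon apple eel hen kiwi]
  27. access lemon: HIT. Next use of lemon: never. Cache: [ant lemon apple eel hen kiwi]
  28. access eel: HIT. Next use of eel: never. Cache: [ant lemon apple eel hen kiwi]
  29. access elk: MISS, evict ant (next use: never). Cache: [lemon apple eel hen kiwi elk]
Total: 22 hits, 7 misses, 1 evictions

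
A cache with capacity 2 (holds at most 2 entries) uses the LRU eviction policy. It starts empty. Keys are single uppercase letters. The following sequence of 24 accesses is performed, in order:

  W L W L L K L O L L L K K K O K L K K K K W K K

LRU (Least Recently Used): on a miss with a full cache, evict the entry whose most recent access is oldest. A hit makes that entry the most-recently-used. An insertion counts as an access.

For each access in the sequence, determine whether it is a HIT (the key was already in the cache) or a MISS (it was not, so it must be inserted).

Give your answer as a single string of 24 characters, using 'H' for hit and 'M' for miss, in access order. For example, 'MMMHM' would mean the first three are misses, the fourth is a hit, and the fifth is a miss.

Answer: MMHHHMHMHHHMHHMHMHHHHMHH

Derivation:
LRU simulation (capacity=2):
  1. access W: MISS. Cache (LRU->MRU): [W]
  2. access L: MISS. Cache (LRU->MRU): [W L]
  3. access W: HIT. Cache (LRU->MRU): [L W]
  4. access L: HIT. Cache (LRU->MRU): [W L]
  5. access L: HIT. Cache (LRU->MRU): [W L]
  6. access K: MISS, evict W. Cache (LRU->MRU): [L K]
  7. access L: HIT. Cache (LRU->MRU): [K L]
  8. access O: MISS, evict K. Cache (LRU->MRU): [L O]
  9. access L: HIT. Cache (LRU->MRU): [O L]
  10. access L: HIT. Cache (LRU->MRU): [O L]
  11. access L: HIT. Cache (LRU->MRU): [O L]
  12. access K: MISS, evict O. Cache (LRU->MRU): [L K]
  13. access K: HIT. Cache (LRU->MRU): [L K]
  14. access K: HIT. Cache (LRU->MRU): [L K]
  15. access O: MISS, evict L. Cache (LRU->MRU): [K O]
  16. access K: HIT. Cache (LRU->MRU): [O K]
  17. access L: MISS, evict O. Cache (LRU->MRU): [K L]
  18. access K: HIT. Cache (LRU->MRU): [L K]
  19. access K: HIT. Cache (LRU->MRU): [L K]
  20. access K: HIT. Cache (LRU->MRU): [L K]
  21. access K: HIT. Cache (LRU->MRU): [L K]
  22. access W: MISS, evict L. Cache (LRU->MRU): [K W]
  23. access K: HIT. Cache (LRU->MRU): [W K]
  24. access K: HIT. Cache (LRU->MRU): [W K]
Total: 16 hits, 8 misses, 6 evictions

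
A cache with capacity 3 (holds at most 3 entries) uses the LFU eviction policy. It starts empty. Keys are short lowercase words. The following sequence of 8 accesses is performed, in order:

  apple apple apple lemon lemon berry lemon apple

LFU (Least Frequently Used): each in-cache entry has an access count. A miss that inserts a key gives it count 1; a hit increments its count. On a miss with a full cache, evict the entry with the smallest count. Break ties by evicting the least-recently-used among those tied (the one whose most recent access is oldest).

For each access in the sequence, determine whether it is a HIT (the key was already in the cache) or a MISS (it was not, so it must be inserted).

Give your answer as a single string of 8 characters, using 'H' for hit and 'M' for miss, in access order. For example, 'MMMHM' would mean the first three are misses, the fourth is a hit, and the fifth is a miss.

LFU simulation (capacity=3):
  1. access apple: MISS. Cache: [apple(c=1)]
  2. access apple: HIT, count now 2. Cache: [apple(c=2)]
  3. access apple: HIT, count now 3. Cache: [apple(c=3)]
  4. access lemon: MISS. Cache: [lemon(c=1) apple(c=3)]
  5. access lemon: HIT, count now 2. Cache: [lemon(c=2) apple(c=3)]
  6. access berry: MISS. Cache: [berry(c=1) lemon(c=2) apple(c=3)]
  7. access lemon: HIT, count now 3. Cache: [berry(c=1) apple(c=3) lemon(c=3)]
  8. access apple: HIT, count now 4. Cache: [berry(c=1) lemon(c=3) apple(c=4)]
Total: 5 hits, 3 misses, 0 evictions

Answer: MHHMHMHH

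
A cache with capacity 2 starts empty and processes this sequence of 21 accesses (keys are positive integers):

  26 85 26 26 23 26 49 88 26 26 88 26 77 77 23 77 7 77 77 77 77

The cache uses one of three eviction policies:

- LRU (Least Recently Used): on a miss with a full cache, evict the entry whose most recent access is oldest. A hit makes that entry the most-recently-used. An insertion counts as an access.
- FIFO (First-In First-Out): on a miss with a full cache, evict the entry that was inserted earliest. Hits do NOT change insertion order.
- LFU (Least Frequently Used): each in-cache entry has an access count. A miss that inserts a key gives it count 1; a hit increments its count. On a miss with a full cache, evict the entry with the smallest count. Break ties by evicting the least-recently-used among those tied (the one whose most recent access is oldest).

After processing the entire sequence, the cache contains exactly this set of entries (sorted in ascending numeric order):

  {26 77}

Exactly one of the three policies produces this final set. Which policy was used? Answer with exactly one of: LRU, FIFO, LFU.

Simulating under each policy and comparing final sets:
  LRU: final set = {7 77} -> differs
  FIFO: final set = {7 77} -> differs
  LFU: final set = {26 77} -> MATCHES target
Only LFU produces the target set.

Answer: LFU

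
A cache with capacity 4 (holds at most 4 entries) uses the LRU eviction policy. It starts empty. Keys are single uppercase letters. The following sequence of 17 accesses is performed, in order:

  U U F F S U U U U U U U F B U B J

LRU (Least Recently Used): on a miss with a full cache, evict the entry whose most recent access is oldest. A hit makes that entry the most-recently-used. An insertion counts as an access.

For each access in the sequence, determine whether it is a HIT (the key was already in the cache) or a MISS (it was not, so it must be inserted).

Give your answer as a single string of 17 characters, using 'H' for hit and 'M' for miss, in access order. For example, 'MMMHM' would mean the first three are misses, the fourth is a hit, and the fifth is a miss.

Answer: MHMHMHHHHHHHHMHHM

Derivation:
LRU simulation (capacity=4):
  1. access U: MISS. Cache (LRU->MRU): [U]
  2. access U: HIT. Cache (LRU->MRU): [U]
  3. access F: MISS. Cache (LRU->MRU): [U F]
  4. access F: HIT. Cache (LRU->MRU): [U F]
  5. access S: MISS. Cache (LRU->MRU): [U F S]
  6. access U: HIT. Cache (LRU->MRU): [F S U]
  7. access U: HIT. Cache (LRU->MRU): [F S U]
  8. access U: HIT. Cache (LRU->MRU): [F S U]
  9. access U: HIT. Cache (LRU->MRU): [F S U]
  10. access U: HIT. Cache (LRU->MRU): [F S U]
  11. access U: HIT. Cache (LRU->MRU): [F S U]
  12. access U: HIT. Cache (LRU->MRU): [F S U]
  13. access F: HIT. Cache (LRU->MRU): [S U F]
  14. access B: MISS. Cache (LRU->MRU): [S U F B]
  15. access U: HIT. Cache (LRU->MRU): [S F B U]
  16. access B: HIT. Cache (LRU->MRU): [S F U B]
  17. access J: MISS, evict S. Cache (LRU->MRU): [F U B J]
Total: 12 hits, 5 misses, 1 evictions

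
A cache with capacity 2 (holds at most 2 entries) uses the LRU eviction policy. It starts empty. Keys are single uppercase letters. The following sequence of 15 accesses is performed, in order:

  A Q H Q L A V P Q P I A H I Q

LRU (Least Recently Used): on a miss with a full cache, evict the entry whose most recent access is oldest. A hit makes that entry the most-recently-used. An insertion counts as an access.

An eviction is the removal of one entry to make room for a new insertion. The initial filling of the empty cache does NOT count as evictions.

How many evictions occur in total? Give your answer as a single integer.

Answer: 11

Derivation:
LRU simulation (capacity=2):
  1. access A: MISS. Cache (LRU->MRU): [A]
  2. access Q: MISS. Cache (LRU->MRU): [A Q]
  3. access H: MISS, evict A. Cache (LRU->MRU): [Q H]
  4. access Q: HIT. Cache (LRU->MRU): [H Q]
  5. access L: MISS, evict H. Cache (LRU->MRU): [Q L]
  6. access A: MISS, evict Q. Cache (LRU->MRU): [L A]
  7. access V: MISS, evict L. Cache (LRU->MRU): [A V]
  8. access P: MISS, evict A. Cache (LRU->MRU): [V P]
  9. access Q: MISS, evict V. Cache (LRU->MRU): [P Q]
  10. access P: HIT. Cache (LRU->MRU): [Q P]
  11. access I: MISS, evict Q. Cache (LRU->MRU): [P I]
  12. access A: MISS, evict P. Cache (LRU->MRU): [I A]
  13. access H: MISS, evict I. Cache (LRU->MRU): [A H]
  14. access I: MISS, evict A. Cache (LRU->MRU): [H I]
  15. access Q: MISS, evict H. Cache (LRU->MRU): [I Q]
Total: 2 hits, 13 misses, 11 evictions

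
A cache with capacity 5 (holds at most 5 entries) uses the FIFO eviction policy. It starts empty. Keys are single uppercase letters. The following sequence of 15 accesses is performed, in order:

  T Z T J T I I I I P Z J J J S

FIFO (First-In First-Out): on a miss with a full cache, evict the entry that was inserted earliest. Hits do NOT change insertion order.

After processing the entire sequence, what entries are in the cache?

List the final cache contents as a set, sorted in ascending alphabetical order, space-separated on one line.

Answer: I J P S Z

Derivation:
FIFO simulation (capacity=5):
  1. access T: MISS. Cache (old->new): [T]
  2. access Z: MISS. Cache (old->new): [T Z]
  3. access T: HIT. Cache (old->new): [T Z]
  4. access J: MISS. Cache (old->new): [T Z J]
  5. access T: HIT. Cache (old->new): [T Z J]
  6. access I: MISS. Cache (old->new): [T Z J I]
  7. access I: HIT. Cache (old->new): [T Z J I]
  8. access I: HIT. Cache (old->new): [T Z J I]
  9. access I: HIT. Cache (old->new): [T Z J I]
  10. access P: MISS. Cache (old->new): [T Z J I P]
  11. access Z: HIT. Cache (old->new): [T Z J I P]
  12. access J: HIT. Cache (old->new): [T Z J I P]
  13. access J: HIT. Cache (old->new): [T Z J I P]
  14. access J: HIT. Cache (old->new): [T Z J I P]
  15. access S: MISS, evict T. Cache (old->new): [Z J I P S]
Total: 9 hits, 6 misses, 1 evictions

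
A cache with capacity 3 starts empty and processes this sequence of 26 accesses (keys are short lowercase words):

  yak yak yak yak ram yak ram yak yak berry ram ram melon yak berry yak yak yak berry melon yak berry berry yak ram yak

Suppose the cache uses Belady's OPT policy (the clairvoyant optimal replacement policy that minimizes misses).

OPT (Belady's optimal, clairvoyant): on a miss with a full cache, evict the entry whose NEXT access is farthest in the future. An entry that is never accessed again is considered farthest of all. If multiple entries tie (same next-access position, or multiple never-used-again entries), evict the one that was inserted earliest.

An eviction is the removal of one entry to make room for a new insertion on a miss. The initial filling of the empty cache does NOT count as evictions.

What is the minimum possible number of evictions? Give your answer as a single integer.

Answer: 2

Derivation:
OPT (Belady) simulation (capacity=3):
  1. access yak: MISS. Cache: [yak]
  2. access yak: HIT. Next use of yak: step 3. Cache: [yak]
  3. access yak: HIT. Next use of yak: step 4. Cache: [yak]
  4. access yak: HIT. Next use of yak: step 6. Cache: [yak]
  5. access ram: MISS. Cache: [yak ram]
  6. access yak: HIT. Next use of yak: step 8. Cache: [yak ram]
  7. access ram: HIT. Next use of ram: step 11. Cache: [yak ram]
  8. access yak: HIT. Next use of yak: step 9. Cache: [yak ram]
  9. access yak: HIT. Next use of yak: step 14. Cache: [yak ram]
  10. access berry: MISS. Cache: [yak ram berry]
  11. access ram: HIT. Next use of ram: step 12. Cache: [yak ram berry]
  12. access ram: HIT. Next use of ram: step 25. Cache: [yak ram berry]
  13. access melon: MISS, evict ram (next use: step 25). Cache: [yak berry melon]
  14. access yak: HIT. Next use of yak: step 16. Cache: [yak berry melon]
  15. access berry: HIT. Next use of berry: step 19. Cache: [yak berry melon]
  16. access yak: HIT. Next use of yak: step 17. Cache: [yak berry melon]
  17. access yak: HIT. Next use of yak: step 18. Cache: [yak berry melon]
  18. access yak: HIT. Next use of yak: step 21. Cache: [yak berry melon]
  19. access berry: HIT. Next use of berry: step 22. Cache: [yak berry melon]
  20. access melon: HIT. Next use of melon: never. Cache: [yak berry melon]
  21. access yak: HIT. Next use of yak: step 24. Cache: [yak berry melon]
  22. access berry: HIT. Next use of berry: step 23. Cache: [yak berry melon]
  23. access berry: HIT. Next use of berry: never. Cache: [yak berry melon]
  24. access yak: HIT. Next use of yak: step 26. Cache: [yak berry melon]
  25. access ram: MISS, evict berry (next use: never). Cache: [yak melon ram]
  26. access yak: HIT. Next use of yak: never. Cache: [yak melon ram]
Total: 21 hits, 5 misses, 2 evictions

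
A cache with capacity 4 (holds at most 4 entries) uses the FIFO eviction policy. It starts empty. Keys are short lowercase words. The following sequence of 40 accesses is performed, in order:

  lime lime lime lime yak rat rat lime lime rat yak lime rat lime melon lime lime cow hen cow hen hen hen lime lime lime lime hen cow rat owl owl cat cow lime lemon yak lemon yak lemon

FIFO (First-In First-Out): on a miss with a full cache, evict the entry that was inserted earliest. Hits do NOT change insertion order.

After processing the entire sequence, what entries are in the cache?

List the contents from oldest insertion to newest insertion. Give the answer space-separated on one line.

Answer: cow lime lemon yak

Derivation:
FIFO simulation (capacity=4):
  1. access lime: MISS. Cache (old->new): [lime]
  2. access lime: HIT. Cache (old->new): [lime]
  3. access lime: HIT. Cache (old->new): [lime]
  4. access lime: HIT. Cache (old->new): [lime]
  5. access yak: MISS. Cache (old->new): [lime yak]
  6. access rat: MISS. Cache (old->new): [lime yak rat]
  7. access rat: HIT. Cache (old->new): [lime yak rat]
  8. access lime: HIT. Cache (old->new): [lime yak rat]
  9. access lime: HIT. Cache (old->new): [lime yak rat]
  10. access rat: HIT. Cache (old->new): [lime yak rat]
  11. access yak: HIT. Cache (old->new): [lime yak rat]
  12. access lime: HIT. Cache (old->new): [lime yak rat]
  13. access rat: HIT. Cache (old->new): [lime yak rat]
  14. access lime: HIT. Cache (old->new): [lime yak rat]
  15. access melon: MISS. Cache (old->new): [lime yak rat melon]
  16. access lime: HIT. Cache (old->new): [lime yak rat melon]
  17. access lime: HIT. Cache (old->new): [lime yak rat melon]
  18. access cow: MISS, evict lime. Cache (old->new): [yak rat melon cow]
  19. access hen: MISS, evict yak. Cache (old->new): [rat melon cow hen]
  20. access cow: HIT. Cache (old->new): [rat melon cow hen]
  21. access hen: HIT. Cache (old->new): [rat melon cow hen]
  22. access hen: HIT. Cache (old->new): [rat melon cow hen]
  23. access hen: HIT. Cache (old->new): [rat melon cow hen]
  24. access lime: MISS, evict rat. Cache (old->new): [melon cow hen lime]
  25. access lime: HIT. Cache (old->new): [melon cow hen lime]
  26. access lime: HIT. Cache (old->new): [melon cow hen lime]
  27. access lime: HIT. Cache (old->new): [melon cow hen lime]
  28. access hen: HIT. Cache (old->new): [melon cow hen lime]
  29. access cow: HIT. Cache (old->new): [melon cow hen lime]
  30. access rat: MISS, evict melon. Cache (old->new): [cow hen lime rat]
  31. access owl: MISS, evict cow. Cache (old->new): [hen lime rat owl]
  32. access owl: HIT. Cache (old->new): [hen lime rat owl]
  33. access cat: MISS, evict hen. Cache (old->new): [lime rat owl cat]
  34. access cow: MISS, evict lime. Cache (old->new): [rat owl cat cow]
  35. access lime: MISS, evict rat. Cache (old->new): [owl cat cow lime]
  36. access lemon: MISS, evict owl. Cache (old->new): [cat cow lime lemon]
  37. access yak: MISS, evict cat. Cache (old->new): [cow lime lemon yak]
  38. access lemon: HIT. Cache (old->new): [cow lime lemon yak]
  39. access yak: HIT. Cache (old->new): [cow lime lemon yak]
  40. access lemon: HIT. Cache (old->new): [cow lime lemon yak]
Total: 26 hits, 14 misses, 10 evictions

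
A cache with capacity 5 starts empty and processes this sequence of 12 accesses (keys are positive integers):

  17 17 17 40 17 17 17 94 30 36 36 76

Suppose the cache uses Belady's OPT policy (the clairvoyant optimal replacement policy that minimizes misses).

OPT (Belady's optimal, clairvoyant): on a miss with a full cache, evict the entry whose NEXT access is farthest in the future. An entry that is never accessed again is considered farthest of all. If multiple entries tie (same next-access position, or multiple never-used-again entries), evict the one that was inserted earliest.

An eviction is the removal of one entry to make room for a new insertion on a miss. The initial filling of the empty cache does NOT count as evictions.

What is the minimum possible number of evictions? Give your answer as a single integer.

Answer: 1

Derivation:
OPT (Belady) simulation (capacity=5):
  1. access 17: MISS. Cache: [17]
  2. access 17: HIT. Next use of 17: step 3. Cache: [17]
  3. access 17: HIT. Next use of 17: step 5. Cache: [17]
  4. access 40: MISS. Cache: [17 40]
  5. access 17: HIT. Next use of 17: step 6. Cache: [17 40]
  6. access 17: HIT. Next use of 17: step 7. Cache: [17 40]
  7. access 17: HIT. Next use of 17: never. Cache: [17 40]
  8. access 94: MISS. Cache: [17 40 94]
  9. access 30: MISS. Cache: [17 40 94 30]
  10. access 36: MISS. Cache: [17 40 94 30 36]
  11. access 36: HIT. Next use of 36: never. Cache: [17 40 94 30 36]
  12. access 76: MISS, evict 17 (next use: never). Cache: [40 94 30 36 76]
Total: 6 hits, 6 misses, 1 evictions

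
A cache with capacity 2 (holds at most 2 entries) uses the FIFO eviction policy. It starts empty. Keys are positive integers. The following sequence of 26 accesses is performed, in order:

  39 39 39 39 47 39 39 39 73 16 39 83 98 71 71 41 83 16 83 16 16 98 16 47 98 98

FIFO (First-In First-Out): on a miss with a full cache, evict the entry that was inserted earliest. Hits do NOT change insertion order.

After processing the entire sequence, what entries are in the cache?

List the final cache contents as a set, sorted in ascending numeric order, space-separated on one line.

Answer: 47 98

Derivation:
FIFO simulation (capacity=2):
  1. access 39: MISS. Cache (old->new): [39]
  2. access 39: HIT. Cache (old->new): [39]
  3. access 39: HIT. Cache (old->new): [39]
  4. access 39: HIT. Cache (old->new): [39]
  5. access 47: MISS. Cache (old->new): [39 47]
  6. access 39: HIT. Cache (old->new): [39 47]
  7. access 39: HIT. Cache (old->new): [39 47]
  8. access 39: HIT. Cache (old->new): [39 47]
  9. access 73: MISS, evict 39. Cache (old->new): [47 73]
  10. access 16: MISS, evict 47. Cache (old->new): [73 16]
  11. access 39: MISS, evict 73. Cache (old->new): [16 39]
  12. access 83: MISS, evict 16. Cache (old->new): [39 83]
  13. access 98: MISS, evict 39. Cache (old->new): [83 98]
  14. access 71: MISS, evict 83. Cache (old->new): [98 71]
  15. access 71: HIT. Cache (old->new): [98 71]
  16. access 41: MISS, evict 98. Cache (old->new): [71 41]
  17. access 83: MISS, evict 71. Cache (old->new): [41 83]
  18. access 16: MISS, evict 41. Cache (old->new): [83 16]
  19. access 83: HIT. Cache (old->new): [83 16]
  20. access 16: HIT. Cache (old->new): [83 16]
  21. access 16: HIT. Cache (old->new): [83 16]
  22. access 98: MISS, evict 83. Cache (old->new): [16 98]
  23. access 16: HIT. Cache (old->new): [16 98]
  24. access 47: MISS, evict 16. Cache (old->new): [98 47]
  25. access 98: HIT. Cache (old->new): [98 47]
  26. access 98: HIT. Cache (old->new): [98 47]
Total: 13 hits, 13 misses, 11 evictions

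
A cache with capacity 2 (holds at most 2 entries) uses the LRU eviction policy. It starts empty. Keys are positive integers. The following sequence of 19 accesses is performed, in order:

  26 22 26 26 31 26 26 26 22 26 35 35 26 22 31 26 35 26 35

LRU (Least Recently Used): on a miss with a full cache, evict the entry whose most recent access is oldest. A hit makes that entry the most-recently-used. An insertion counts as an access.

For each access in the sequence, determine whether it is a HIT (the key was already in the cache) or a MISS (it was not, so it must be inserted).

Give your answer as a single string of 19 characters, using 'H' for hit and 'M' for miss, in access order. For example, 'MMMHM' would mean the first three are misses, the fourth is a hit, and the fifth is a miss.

Answer: MMHHMHHHMHMHHMMMMHH

Derivation:
LRU simulation (capacity=2):
  1. access 26: MISS. Cache (LRU->MRU): [26]
  2. access 22: MISS. Cache (LRU->MRU): [26 22]
  3. access 26: HIT. Cache (LRU->MRU): [22 26]
  4. access 26: HIT. Cache (LRU->MRU): [22 26]
  5. access 31: MISS, evict 22. Cache (LRU->MRU): [26 31]
  6. access 26: HIT. Cache (LRU->MRU): [31 26]
  7. access 26: HIT. Cache (LRU->MRU): [31 26]
  8. access 26: HIT. Cache (LRU->MRU): [31 26]
  9. access 22: MISS, evict 31. Cache (LRU->MRU): [26 22]
  10. access 26: HIT. Cache (LRU->MRU): [22 26]
  11. access 35: MISS, evict 22. Cache (LRU->MRU): [26 35]
  12. access 35: HIT. Cache (LRU->MRU): [26 35]
  13. access 26: HIT. Cache (LRU->MRU): [35 26]
  14. access 22: MISS, evict 35. Cache (LRU->MRU): [26 22]
  15. access 31: MISS, evict 26. Cache (LRU->MRU): [22 31]
  16. access 26: MISS, evict 22. Cache (LRU->MRU): [31 26]
  17. access 35: MISS, evict 31. Cache (LRU->MRU): [26 35]
  18. access 26: HIT. Cache (LRU->MRU): [35 26]
  19. access 35: HIT. Cache (LRU->MRU): [26 35]
Total: 10 hits, 9 misses, 7 evictions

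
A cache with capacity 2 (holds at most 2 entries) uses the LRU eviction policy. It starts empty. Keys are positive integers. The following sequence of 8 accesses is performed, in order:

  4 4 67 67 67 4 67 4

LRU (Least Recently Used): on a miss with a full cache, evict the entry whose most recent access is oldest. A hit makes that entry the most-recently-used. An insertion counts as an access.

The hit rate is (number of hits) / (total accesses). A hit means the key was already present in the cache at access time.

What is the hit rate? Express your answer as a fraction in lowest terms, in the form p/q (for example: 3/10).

Answer: 3/4

Derivation:
LRU simulation (capacity=2):
  1. access 4: MISS. Cache (LRU->MRU): [4]
  2. access 4: HIT. Cache (LRU->MRU): [4]
  3. access 67: MISS. Cache (LRU->MRU): [4 67]
  4. access 67: HIT. Cache (LRU->MRU): [4 67]
  5. access 67: HIT. Cache (LRU->MRU): [4 67]
  6. access 4: HIT. Cache (LRU->MRU): [67 4]
  7. access 67: HIT. Cache (LRU->MRU): [4 67]
  8. access 4: HIT. Cache (LRU->MRU): [67 4]
Total: 6 hits, 2 misses, 0 evictions

Hit rate = 6/8 = 3/4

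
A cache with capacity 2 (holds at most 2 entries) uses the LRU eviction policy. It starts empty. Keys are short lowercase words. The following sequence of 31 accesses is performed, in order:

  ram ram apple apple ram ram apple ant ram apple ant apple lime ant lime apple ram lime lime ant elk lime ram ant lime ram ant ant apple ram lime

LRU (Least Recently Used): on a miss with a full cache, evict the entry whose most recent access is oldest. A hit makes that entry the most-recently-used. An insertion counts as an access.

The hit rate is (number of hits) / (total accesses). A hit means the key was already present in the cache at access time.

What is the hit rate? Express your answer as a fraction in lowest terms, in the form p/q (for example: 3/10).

Answer: 9/31

Derivation:
LRU simulation (capacity=2):
  1. access ram: MISS. Cache (LRU->MRU): [ram]
  2. access ram: HIT. Cache (LRU->MRU): [ram]
  3. access apple: MISS. Cache (LRU->MRU): [ram apple]
  4. access apple: HIT. Cache (LRU->MRU): [ram apple]
  5. access ram: HIT. Cache (LRU->MRU): [apple ram]
  6. access ram: HIT. Cache (LRU->MRU): [apple ram]
  7. access apple: HIT. Cache (LRU->MRU): [ram apple]
  8. access ant: MISS, evict ram. Cache (LRU->MRU): [apple ant]
  9. access ram: MISS, evict apple. Cache (LRU->MRU): [ant ram]
  10. access apple: MISS, evict ant. Cache (LRU->MRU): [ram apple]
  11. access ant: MISS, evict ram. Cache (LRU->MRU): [apple ant]
  12. access apple: HIT. Cache (LRU->MRU): [ant apple]
  13. access lime: MISS, evict ant. Cache (LRU->MRU): [apple lime]
  14. access ant: MISS, evict apple. Cache (LRU->MRU): [lime ant]
  15. access lime: HIT. Cache (LRU->MRU): [ant lime]
  16. access apple: MISS, evict ant. Cache (LRU->MRU): [lime apple]
  17. access ram: MISS, evict lime. Cache (LRU->MRU): [apple ram]
  18. access lime: MISS, evict apple. Cache (LRU->MRU): [ram lime]
  19. access lime: HIT. Cache (LRU->MRU): [ram lime]
  20. access ant: MISS, evict ram. Cache (LRU->MRU): [lime ant]
  21. access elk: MISS, evict lime. Cache (LRU->MRU): [ant elk]
  22. access lime: MISS, evict ant. Cache (LRU->MRU): [elk lime]
  23. access ram: MISS, evict elk. Cache (LRU->MRU): [lime ram]
  24. access ant: MISS, evict lime. Cache (LRU->MRU): [ram ant]
  25. access lime: MISS, evict ram. Cache (LRU->MRU): [ant lime]
  26. access ram: MISS, evict ant. Cache (LRU->MRU): [lime ram]
  27. access ant: MISS, evict lime. Cache (LRU->MRU): [ram ant]
  28. access ant: HIT. Cache (LRU->MRU): [ram ant]
  29. access apple: MISS, evict ram. Cache (LRU->MRU): [ant apple]
  30. access ram: MISS, evict ant. Cache (LRU->MRU): [apple ram]
  31. access lime: MISS, evict apple. Cache (LRU->MRU): [ram lime]
Total: 9 hits, 22 misses, 20 evictions

Hit rate = 9/31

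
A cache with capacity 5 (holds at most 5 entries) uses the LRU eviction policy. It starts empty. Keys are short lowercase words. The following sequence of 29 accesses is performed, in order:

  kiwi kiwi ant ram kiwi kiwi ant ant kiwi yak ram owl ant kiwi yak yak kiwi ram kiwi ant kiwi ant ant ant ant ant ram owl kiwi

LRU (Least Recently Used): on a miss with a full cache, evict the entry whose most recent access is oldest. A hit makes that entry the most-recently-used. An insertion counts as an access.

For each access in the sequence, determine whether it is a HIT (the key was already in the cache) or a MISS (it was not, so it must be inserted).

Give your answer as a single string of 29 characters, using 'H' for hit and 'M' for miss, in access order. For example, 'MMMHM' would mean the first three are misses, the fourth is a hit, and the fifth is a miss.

LRU simulation (capacity=5):
  1. access kiwi: MISS. Cache (LRU->MRU): [kiwi]
  2. access kiwi: HIT. Cache (LRU->MRU): [kiwi]
  3. access ant: MISS. Cache (LRU->MRU): [kiwi ant]
  4. access ram: MISS. Cache (LRU->MRU): [kiwi ant ram]
  5. access kiwi: HIT. Cache (LRU->MRU): [ant ram kiwi]
  6. access kiwi: HIT. Cache (LRU->MRU): [ant ram kiwi]
  7. access ant: HIT. Cache (LRU->MRU): [ram kiwi ant]
  8. access ant: HIT. Cache (LRU->MRU): [ram kiwi ant]
  9. access kiwi: HIT. Cache (LRU->MRU): [ram ant kiwi]
  10. access yak: MISS. Cache (LRU->MRU): [ram ant kiwi yak]
  11. access ram: HIT. Cache (LRU->MRU): [ant kiwi yak ram]
  12. access owl: MISS. Cache (LRU->MRU): [ant kiwi yak ram owl]
  13. access ant: HIT. Cache (LRU->MRU): [kiwi yak ram owl ant]
  14. access kiwi: HIT. Cache (LRU->MRU): [yak ram owl ant kiwi]
  15. access yak: HIT. Cache (LRU->MRU): [ram owl ant kiwi yak]
  16. access yak: HIT. Cache (LRU->MRU): [ram owl ant kiwi yak]
  17. access kiwi: HIT. Cache (LRU->MRU): [ram owl ant yak kiwi]
  18. access ram: HIT. Cache (LRU->MRU): [owl ant yak kiwi ram]
  19. access kiwi: HIT. Cache (LRU->MRU): [owl ant yak ram kiwi]
  20. access ant: HIT. Cache (LRU->MRU): [owl yak ram kiwi ant]
  21. access kiwi: HIT. Cache (LRU->MRU): [owl yak ram ant kiwi]
  22. access ant: HIT. Cache (LRU->MRU): [owl yak ram kiwi ant]
  23. access ant: HIT. Cache (LRU->MRU): [owl yak ram kiwi ant]
  24. access ant: HIT. Cache (LRU->MRU): [owl yak ram kiwi ant]
  25. access ant: HIT. Cache (LRU->MRU): [owl yak ram kiwi ant]
  26. access ant: HIT. Cache (LRU->MRU): [owl yak ram kiwi ant]
  27. access ram: HIT. Cache (LRU->MRU): [owl yak kiwi ant ram]
  28. access owl: HIT. Cache (LRU->MRU): [yak kiwi ant ram owl]
  29. access kiwi: HIT. Cache (LRU->MRU): [yak ant ram owl kiwi]
Total: 24 hits, 5 misses, 0 evictions

Answer: MHMMHHHHHMHMHHHHHHHHHHHHHHHHH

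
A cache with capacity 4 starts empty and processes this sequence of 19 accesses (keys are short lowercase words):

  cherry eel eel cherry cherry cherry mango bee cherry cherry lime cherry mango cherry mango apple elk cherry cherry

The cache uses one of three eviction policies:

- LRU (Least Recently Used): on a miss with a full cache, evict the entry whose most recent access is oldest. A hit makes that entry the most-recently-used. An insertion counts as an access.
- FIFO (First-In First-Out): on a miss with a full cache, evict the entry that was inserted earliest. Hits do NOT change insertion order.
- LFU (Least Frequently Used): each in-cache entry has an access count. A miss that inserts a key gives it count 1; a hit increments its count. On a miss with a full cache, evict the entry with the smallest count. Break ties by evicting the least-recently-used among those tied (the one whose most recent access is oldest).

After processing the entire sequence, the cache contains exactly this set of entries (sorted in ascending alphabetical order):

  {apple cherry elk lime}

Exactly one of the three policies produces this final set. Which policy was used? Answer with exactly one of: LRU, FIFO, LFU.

Answer: FIFO

Derivation:
Simulating under each policy and comparing final sets:
  LRU: final set = {apple cherry elk mango} -> differs
  FIFO: final set = {apple cherry elk lime} -> MATCHES target
  LFU: final set = {cherry eel elk mango} -> differs
Only FIFO produces the target set.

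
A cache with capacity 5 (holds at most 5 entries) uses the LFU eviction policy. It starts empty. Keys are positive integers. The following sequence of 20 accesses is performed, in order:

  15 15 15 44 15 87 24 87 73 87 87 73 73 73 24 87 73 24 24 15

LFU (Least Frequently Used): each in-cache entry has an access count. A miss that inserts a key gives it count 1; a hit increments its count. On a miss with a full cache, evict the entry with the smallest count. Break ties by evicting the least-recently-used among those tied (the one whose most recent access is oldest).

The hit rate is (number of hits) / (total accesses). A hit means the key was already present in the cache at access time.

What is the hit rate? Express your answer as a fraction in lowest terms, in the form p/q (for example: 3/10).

Answer: 3/4

Derivation:
LFU simulation (capacity=5):
  1. access 15: MISS. Cache: [15(c=1)]
  2. access 15: HIT, count now 2. Cache: [15(c=2)]
  3. access 15: HIT, count now 3. Cache: [15(c=3)]
  4. access 44: MISS. Cache: [44(c=1) 15(c=3)]
  5. access 15: HIT, count now 4. Cache: [44(c=1) 15(c=4)]
  6. access 87: MISS. Cache: [44(c=1) 87(c=1) 15(c=4)]
  7. access 24: MISS. Cache: [44(c=1) 87(c=1) 24(c=1) 15(c=4)]
  8. access 87: HIT, count now 2. Cache: [44(c=1) 24(c=1) 87(c=2) 15(c=4)]
  9. access 73: MISS. Cache: [44(c=1) 24(c=1) 73(c=1) 87(c=2) 15(c=4)]
  10. access 87: HIT, count now 3. Cache: [44(c=1) 24(c=1) 73(c=1) 87(c=3) 15(c=4)]
  11. access 87: HIT, count now 4. Cache: [44(c=1) 24(c=1) 73(c=1) 15(c=4) 87(c=4)]
  12. access 73: HIT, count now 2. Cache: [44(c=1) 24(c=1) 73(c=2) 15(c=4) 87(c=4)]
  13. access 73: HIT, count now 3. Cache: [44(c=1) 24(c=1) 73(c=3) 15(c=4) 87(c=4)]
  14. access 73: HIT, count now 4. Cache: [44(c=1) 24(c=1) 15(c=4) 87(c=4) 73(c=4)]
  15. access 24: HIT, count now 2. Cache: [44(c=1) 24(c=2) 15(c=4) 87(c=4) 73(c=4)]
  16. access 87: HIT, count now 5. Cache: [44(c=1) 24(c=2) 15(c=4) 73(c=4) 87(c=5)]
  17. access 73: HIT, count now 5. Cache: [44(c=1) 24(c=2) 15(c=4) 87(c=5) 73(c=5)]
  18. access 24: HIT, count now 3. Cache: [44(c=1) 24(c=3) 15(c=4) 87(c=5) 73(c=5)]
  19. access 24: HIT, count now 4. Cache: [44(c=1) 15(c=4) 24(c=4) 87(c=5) 73(c=5)]
  20. access 15: HIT, count now 5. Cache: [44(c=1) 24(c=4) 87(c=5) 73(c=5) 15(c=5)]
Total: 15 hits, 5 misses, 0 evictions

Hit rate = 15/20 = 3/4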